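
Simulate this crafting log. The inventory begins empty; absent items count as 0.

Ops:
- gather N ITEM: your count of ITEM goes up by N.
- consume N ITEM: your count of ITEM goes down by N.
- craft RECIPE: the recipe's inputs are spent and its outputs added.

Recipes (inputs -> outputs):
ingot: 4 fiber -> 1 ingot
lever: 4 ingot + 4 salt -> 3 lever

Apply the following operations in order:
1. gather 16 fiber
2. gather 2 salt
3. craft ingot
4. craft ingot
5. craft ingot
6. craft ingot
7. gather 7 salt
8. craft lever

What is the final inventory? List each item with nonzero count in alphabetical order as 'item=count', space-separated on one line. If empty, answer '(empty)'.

After 1 (gather 16 fiber): fiber=16
After 2 (gather 2 salt): fiber=16 salt=2
After 3 (craft ingot): fiber=12 ingot=1 salt=2
After 4 (craft ingot): fiber=8 ingot=2 salt=2
After 5 (craft ingot): fiber=4 ingot=3 salt=2
After 6 (craft ingot): ingot=4 salt=2
After 7 (gather 7 salt): ingot=4 salt=9
After 8 (craft lever): lever=3 salt=5

Answer: lever=3 salt=5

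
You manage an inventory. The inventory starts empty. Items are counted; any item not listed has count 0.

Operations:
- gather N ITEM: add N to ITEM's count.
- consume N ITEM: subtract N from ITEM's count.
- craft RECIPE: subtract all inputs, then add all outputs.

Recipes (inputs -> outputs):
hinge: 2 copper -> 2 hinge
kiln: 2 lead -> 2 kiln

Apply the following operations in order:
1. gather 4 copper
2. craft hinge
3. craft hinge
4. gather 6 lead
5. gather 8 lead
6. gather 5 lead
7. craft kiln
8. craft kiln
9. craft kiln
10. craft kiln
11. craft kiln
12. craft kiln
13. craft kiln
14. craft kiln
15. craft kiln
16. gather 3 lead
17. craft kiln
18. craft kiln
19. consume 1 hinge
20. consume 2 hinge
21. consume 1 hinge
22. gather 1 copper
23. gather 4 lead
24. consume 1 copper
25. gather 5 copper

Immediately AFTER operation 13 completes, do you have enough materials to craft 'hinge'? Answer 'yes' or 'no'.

After 1 (gather 4 copper): copper=4
After 2 (craft hinge): copper=2 hinge=2
After 3 (craft hinge): hinge=4
After 4 (gather 6 lead): hinge=4 lead=6
After 5 (gather 8 lead): hinge=4 lead=14
After 6 (gather 5 lead): hinge=4 lead=19
After 7 (craft kiln): hinge=4 kiln=2 lead=17
After 8 (craft kiln): hinge=4 kiln=4 lead=15
After 9 (craft kiln): hinge=4 kiln=6 lead=13
After 10 (craft kiln): hinge=4 kiln=8 lead=11
After 11 (craft kiln): hinge=4 kiln=10 lead=9
After 12 (craft kiln): hinge=4 kiln=12 lead=7
After 13 (craft kiln): hinge=4 kiln=14 lead=5

Answer: no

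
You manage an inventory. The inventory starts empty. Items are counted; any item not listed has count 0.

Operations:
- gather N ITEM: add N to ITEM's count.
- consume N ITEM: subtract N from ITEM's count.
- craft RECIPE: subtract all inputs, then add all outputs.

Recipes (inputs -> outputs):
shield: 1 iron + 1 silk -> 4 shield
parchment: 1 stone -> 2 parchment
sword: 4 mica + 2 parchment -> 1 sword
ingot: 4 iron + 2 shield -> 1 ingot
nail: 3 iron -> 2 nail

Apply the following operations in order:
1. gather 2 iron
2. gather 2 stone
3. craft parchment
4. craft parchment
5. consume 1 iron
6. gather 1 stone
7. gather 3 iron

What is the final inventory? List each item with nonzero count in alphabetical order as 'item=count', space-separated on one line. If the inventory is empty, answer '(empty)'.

Answer: iron=4 parchment=4 stone=1

Derivation:
After 1 (gather 2 iron): iron=2
After 2 (gather 2 stone): iron=2 stone=2
After 3 (craft parchment): iron=2 parchment=2 stone=1
After 4 (craft parchment): iron=2 parchment=4
After 5 (consume 1 iron): iron=1 parchment=4
After 6 (gather 1 stone): iron=1 parchment=4 stone=1
After 7 (gather 3 iron): iron=4 parchment=4 stone=1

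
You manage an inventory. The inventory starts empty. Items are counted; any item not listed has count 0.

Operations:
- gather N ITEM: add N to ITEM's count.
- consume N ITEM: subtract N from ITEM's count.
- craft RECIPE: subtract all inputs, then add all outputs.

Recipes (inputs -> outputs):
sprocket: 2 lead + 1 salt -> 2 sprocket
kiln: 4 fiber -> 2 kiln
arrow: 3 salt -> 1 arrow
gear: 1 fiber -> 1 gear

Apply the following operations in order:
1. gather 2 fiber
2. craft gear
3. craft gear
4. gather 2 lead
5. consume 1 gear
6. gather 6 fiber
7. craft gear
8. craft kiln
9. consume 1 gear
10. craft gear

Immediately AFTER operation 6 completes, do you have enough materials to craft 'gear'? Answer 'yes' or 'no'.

Answer: yes

Derivation:
After 1 (gather 2 fiber): fiber=2
After 2 (craft gear): fiber=1 gear=1
After 3 (craft gear): gear=2
After 4 (gather 2 lead): gear=2 lead=2
After 5 (consume 1 gear): gear=1 lead=2
After 6 (gather 6 fiber): fiber=6 gear=1 lead=2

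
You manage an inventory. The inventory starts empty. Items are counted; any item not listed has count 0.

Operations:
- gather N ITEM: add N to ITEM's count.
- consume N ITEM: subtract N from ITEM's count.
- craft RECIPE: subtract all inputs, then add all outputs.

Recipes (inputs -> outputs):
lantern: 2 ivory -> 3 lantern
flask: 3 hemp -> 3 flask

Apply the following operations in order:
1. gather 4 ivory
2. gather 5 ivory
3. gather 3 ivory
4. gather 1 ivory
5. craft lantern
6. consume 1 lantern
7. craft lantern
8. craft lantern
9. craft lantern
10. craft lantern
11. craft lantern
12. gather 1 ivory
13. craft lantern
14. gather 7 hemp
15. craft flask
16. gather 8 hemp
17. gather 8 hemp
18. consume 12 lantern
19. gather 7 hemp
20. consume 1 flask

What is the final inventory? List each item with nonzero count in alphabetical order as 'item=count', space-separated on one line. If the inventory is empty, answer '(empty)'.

After 1 (gather 4 ivory): ivory=4
After 2 (gather 5 ivory): ivory=9
After 3 (gather 3 ivory): ivory=12
After 4 (gather 1 ivory): ivory=13
After 5 (craft lantern): ivory=11 lantern=3
After 6 (consume 1 lantern): ivory=11 lantern=2
After 7 (craft lantern): ivory=9 lantern=5
After 8 (craft lantern): ivory=7 lantern=8
After 9 (craft lantern): ivory=5 lantern=11
After 10 (craft lantern): ivory=3 lantern=14
After 11 (craft lantern): ivory=1 lantern=17
After 12 (gather 1 ivory): ivory=2 lantern=17
After 13 (craft lantern): lantern=20
After 14 (gather 7 hemp): hemp=7 lantern=20
After 15 (craft flask): flask=3 hemp=4 lantern=20
After 16 (gather 8 hemp): flask=3 hemp=12 lantern=20
After 17 (gather 8 hemp): flask=3 hemp=20 lantern=20
After 18 (consume 12 lantern): flask=3 hemp=20 lantern=8
After 19 (gather 7 hemp): flask=3 hemp=27 lantern=8
After 20 (consume 1 flask): flask=2 hemp=27 lantern=8

Answer: flask=2 hemp=27 lantern=8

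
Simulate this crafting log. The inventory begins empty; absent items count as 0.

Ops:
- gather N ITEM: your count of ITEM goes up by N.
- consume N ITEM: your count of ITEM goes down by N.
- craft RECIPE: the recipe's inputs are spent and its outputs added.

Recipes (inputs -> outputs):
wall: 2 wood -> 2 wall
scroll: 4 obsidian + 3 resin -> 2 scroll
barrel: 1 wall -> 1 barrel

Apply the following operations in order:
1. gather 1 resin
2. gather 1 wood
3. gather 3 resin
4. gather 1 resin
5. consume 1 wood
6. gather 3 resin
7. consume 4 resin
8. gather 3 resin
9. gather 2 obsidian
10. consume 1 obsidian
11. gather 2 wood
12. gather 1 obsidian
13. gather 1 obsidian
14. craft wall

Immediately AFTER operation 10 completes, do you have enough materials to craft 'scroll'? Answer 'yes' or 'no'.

After 1 (gather 1 resin): resin=1
After 2 (gather 1 wood): resin=1 wood=1
After 3 (gather 3 resin): resin=4 wood=1
After 4 (gather 1 resin): resin=5 wood=1
After 5 (consume 1 wood): resin=5
After 6 (gather 3 resin): resin=8
After 7 (consume 4 resin): resin=4
After 8 (gather 3 resin): resin=7
After 9 (gather 2 obsidian): obsidian=2 resin=7
After 10 (consume 1 obsidian): obsidian=1 resin=7

Answer: no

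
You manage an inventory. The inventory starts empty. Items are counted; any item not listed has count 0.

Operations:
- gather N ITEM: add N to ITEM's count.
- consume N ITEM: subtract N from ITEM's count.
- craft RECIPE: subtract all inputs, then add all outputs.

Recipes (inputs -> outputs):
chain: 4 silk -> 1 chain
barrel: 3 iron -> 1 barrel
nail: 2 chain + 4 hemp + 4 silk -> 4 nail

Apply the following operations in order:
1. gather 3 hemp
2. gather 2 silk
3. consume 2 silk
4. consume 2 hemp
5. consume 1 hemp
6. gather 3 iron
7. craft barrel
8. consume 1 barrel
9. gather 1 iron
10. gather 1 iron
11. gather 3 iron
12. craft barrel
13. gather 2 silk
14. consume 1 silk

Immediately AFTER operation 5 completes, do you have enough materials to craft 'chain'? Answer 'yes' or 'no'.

Answer: no

Derivation:
After 1 (gather 3 hemp): hemp=3
After 2 (gather 2 silk): hemp=3 silk=2
After 3 (consume 2 silk): hemp=3
After 4 (consume 2 hemp): hemp=1
After 5 (consume 1 hemp): (empty)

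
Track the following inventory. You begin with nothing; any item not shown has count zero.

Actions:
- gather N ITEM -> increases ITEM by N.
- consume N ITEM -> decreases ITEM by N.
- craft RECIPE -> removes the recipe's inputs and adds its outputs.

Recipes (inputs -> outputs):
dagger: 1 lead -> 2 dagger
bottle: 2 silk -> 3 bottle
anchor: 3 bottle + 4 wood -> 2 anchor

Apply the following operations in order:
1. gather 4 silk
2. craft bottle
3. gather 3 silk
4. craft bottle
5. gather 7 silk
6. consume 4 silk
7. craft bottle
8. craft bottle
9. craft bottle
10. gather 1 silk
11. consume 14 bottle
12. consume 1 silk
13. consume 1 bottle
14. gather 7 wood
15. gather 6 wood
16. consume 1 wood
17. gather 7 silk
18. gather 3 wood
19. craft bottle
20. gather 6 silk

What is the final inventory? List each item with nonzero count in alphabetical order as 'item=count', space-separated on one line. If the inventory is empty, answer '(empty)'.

After 1 (gather 4 silk): silk=4
After 2 (craft bottle): bottle=3 silk=2
After 3 (gather 3 silk): bottle=3 silk=5
After 4 (craft bottle): bottle=6 silk=3
After 5 (gather 7 silk): bottle=6 silk=10
After 6 (consume 4 silk): bottle=6 silk=6
After 7 (craft bottle): bottle=9 silk=4
After 8 (craft bottle): bottle=12 silk=2
After 9 (craft bottle): bottle=15
After 10 (gather 1 silk): bottle=15 silk=1
After 11 (consume 14 bottle): bottle=1 silk=1
After 12 (consume 1 silk): bottle=1
After 13 (consume 1 bottle): (empty)
After 14 (gather 7 wood): wood=7
After 15 (gather 6 wood): wood=13
After 16 (consume 1 wood): wood=12
After 17 (gather 7 silk): silk=7 wood=12
After 18 (gather 3 wood): silk=7 wood=15
After 19 (craft bottle): bottle=3 silk=5 wood=15
After 20 (gather 6 silk): bottle=3 silk=11 wood=15

Answer: bottle=3 silk=11 wood=15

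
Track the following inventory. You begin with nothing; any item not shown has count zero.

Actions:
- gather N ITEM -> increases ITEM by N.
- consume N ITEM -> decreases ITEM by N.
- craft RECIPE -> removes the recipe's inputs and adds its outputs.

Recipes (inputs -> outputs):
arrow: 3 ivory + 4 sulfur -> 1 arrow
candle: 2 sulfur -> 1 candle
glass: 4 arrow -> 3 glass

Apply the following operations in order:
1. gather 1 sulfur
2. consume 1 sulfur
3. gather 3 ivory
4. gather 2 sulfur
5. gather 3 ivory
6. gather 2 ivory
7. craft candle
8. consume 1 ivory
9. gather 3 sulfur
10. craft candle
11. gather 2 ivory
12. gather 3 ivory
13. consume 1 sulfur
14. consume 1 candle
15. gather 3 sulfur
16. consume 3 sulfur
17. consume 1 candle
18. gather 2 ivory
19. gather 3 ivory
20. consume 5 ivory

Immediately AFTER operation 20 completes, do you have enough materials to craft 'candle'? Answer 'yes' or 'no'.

Answer: no

Derivation:
After 1 (gather 1 sulfur): sulfur=1
After 2 (consume 1 sulfur): (empty)
After 3 (gather 3 ivory): ivory=3
After 4 (gather 2 sulfur): ivory=3 sulfur=2
After 5 (gather 3 ivory): ivory=6 sulfur=2
After 6 (gather 2 ivory): ivory=8 sulfur=2
After 7 (craft candle): candle=1 ivory=8
After 8 (consume 1 ivory): candle=1 ivory=7
After 9 (gather 3 sulfur): candle=1 ivory=7 sulfur=3
After 10 (craft candle): candle=2 ivory=7 sulfur=1
After 11 (gather 2 ivory): candle=2 ivory=9 sulfur=1
After 12 (gather 3 ivory): candle=2 ivory=12 sulfur=1
After 13 (consume 1 sulfur): candle=2 ivory=12
After 14 (consume 1 candle): candle=1 ivory=12
After 15 (gather 3 sulfur): candle=1 ivory=12 sulfur=3
After 16 (consume 3 sulfur): candle=1 ivory=12
After 17 (consume 1 candle): ivory=12
After 18 (gather 2 ivory): ivory=14
After 19 (gather 3 ivory): ivory=17
After 20 (consume 5 ivory): ivory=12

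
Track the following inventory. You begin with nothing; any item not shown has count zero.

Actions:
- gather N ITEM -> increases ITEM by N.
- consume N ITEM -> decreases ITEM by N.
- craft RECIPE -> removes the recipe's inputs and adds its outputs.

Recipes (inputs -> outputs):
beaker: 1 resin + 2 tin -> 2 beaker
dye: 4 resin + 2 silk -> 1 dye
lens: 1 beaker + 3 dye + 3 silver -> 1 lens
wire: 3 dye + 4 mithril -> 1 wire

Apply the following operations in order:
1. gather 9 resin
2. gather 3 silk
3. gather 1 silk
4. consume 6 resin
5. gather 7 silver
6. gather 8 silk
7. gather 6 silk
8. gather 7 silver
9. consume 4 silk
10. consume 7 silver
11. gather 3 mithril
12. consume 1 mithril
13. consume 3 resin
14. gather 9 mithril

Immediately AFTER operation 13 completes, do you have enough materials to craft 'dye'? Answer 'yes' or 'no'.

Answer: no

Derivation:
After 1 (gather 9 resin): resin=9
After 2 (gather 3 silk): resin=9 silk=3
After 3 (gather 1 silk): resin=9 silk=4
After 4 (consume 6 resin): resin=3 silk=4
After 5 (gather 7 silver): resin=3 silk=4 silver=7
After 6 (gather 8 silk): resin=3 silk=12 silver=7
After 7 (gather 6 silk): resin=3 silk=18 silver=7
After 8 (gather 7 silver): resin=3 silk=18 silver=14
After 9 (consume 4 silk): resin=3 silk=14 silver=14
After 10 (consume 7 silver): resin=3 silk=14 silver=7
After 11 (gather 3 mithril): mithril=3 resin=3 silk=14 silver=7
After 12 (consume 1 mithril): mithril=2 resin=3 silk=14 silver=7
After 13 (consume 3 resin): mithril=2 silk=14 silver=7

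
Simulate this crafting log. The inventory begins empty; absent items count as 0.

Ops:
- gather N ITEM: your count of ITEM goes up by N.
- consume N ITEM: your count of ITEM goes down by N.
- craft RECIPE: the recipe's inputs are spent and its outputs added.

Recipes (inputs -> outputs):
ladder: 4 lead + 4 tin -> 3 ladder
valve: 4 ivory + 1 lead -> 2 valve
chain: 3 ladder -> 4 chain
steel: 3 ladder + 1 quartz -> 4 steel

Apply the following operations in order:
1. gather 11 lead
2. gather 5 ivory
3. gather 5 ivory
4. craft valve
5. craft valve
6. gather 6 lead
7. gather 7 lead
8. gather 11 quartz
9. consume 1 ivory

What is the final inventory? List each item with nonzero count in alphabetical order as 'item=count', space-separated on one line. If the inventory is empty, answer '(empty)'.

After 1 (gather 11 lead): lead=11
After 2 (gather 5 ivory): ivory=5 lead=11
After 3 (gather 5 ivory): ivory=10 lead=11
After 4 (craft valve): ivory=6 lead=10 valve=2
After 5 (craft valve): ivory=2 lead=9 valve=4
After 6 (gather 6 lead): ivory=2 lead=15 valve=4
After 7 (gather 7 lead): ivory=2 lead=22 valve=4
After 8 (gather 11 quartz): ivory=2 lead=22 quartz=11 valve=4
After 9 (consume 1 ivory): ivory=1 lead=22 quartz=11 valve=4

Answer: ivory=1 lead=22 quartz=11 valve=4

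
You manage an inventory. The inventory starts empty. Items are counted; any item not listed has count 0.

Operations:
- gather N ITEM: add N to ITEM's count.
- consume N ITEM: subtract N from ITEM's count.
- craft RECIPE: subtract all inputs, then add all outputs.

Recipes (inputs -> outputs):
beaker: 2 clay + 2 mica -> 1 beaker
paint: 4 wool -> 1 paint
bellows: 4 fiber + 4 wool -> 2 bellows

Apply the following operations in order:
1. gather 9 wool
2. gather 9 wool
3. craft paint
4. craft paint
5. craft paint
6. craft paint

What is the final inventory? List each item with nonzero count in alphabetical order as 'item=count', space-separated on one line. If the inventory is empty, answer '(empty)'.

Answer: paint=4 wool=2

Derivation:
After 1 (gather 9 wool): wool=9
After 2 (gather 9 wool): wool=18
After 3 (craft paint): paint=1 wool=14
After 4 (craft paint): paint=2 wool=10
After 5 (craft paint): paint=3 wool=6
After 6 (craft paint): paint=4 wool=2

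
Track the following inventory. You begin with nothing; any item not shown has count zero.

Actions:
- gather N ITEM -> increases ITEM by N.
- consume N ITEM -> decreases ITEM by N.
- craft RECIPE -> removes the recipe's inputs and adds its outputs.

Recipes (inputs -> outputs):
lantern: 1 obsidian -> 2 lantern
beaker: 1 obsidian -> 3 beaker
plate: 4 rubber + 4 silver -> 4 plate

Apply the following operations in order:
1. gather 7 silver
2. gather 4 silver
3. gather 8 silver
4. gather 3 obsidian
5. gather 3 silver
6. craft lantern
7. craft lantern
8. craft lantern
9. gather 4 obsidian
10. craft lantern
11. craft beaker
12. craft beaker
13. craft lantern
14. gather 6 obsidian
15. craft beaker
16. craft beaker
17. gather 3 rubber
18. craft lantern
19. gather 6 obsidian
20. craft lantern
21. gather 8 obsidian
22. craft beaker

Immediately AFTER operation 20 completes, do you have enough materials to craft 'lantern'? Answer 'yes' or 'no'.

After 1 (gather 7 silver): silver=7
After 2 (gather 4 silver): silver=11
After 3 (gather 8 silver): silver=19
After 4 (gather 3 obsidian): obsidian=3 silver=19
After 5 (gather 3 silver): obsidian=3 silver=22
After 6 (craft lantern): lantern=2 obsidian=2 silver=22
After 7 (craft lantern): lantern=4 obsidian=1 silver=22
After 8 (craft lantern): lantern=6 silver=22
After 9 (gather 4 obsidian): lantern=6 obsidian=4 silver=22
After 10 (craft lantern): lantern=8 obsidian=3 silver=22
After 11 (craft beaker): beaker=3 lantern=8 obsidian=2 silver=22
After 12 (craft beaker): beaker=6 lantern=8 obsidian=1 silver=22
After 13 (craft lantern): beaker=6 lantern=10 silver=22
After 14 (gather 6 obsidian): beaker=6 lantern=10 obsidian=6 silver=22
After 15 (craft beaker): beaker=9 lantern=10 obsidian=5 silver=22
After 16 (craft beaker): beaker=12 lantern=10 obsidian=4 silver=22
After 17 (gather 3 rubber): beaker=12 lantern=10 obsidian=4 rubber=3 silver=22
After 18 (craft lantern): beaker=12 lantern=12 obsidian=3 rubber=3 silver=22
After 19 (gather 6 obsidian): beaker=12 lantern=12 obsidian=9 rubber=3 silver=22
After 20 (craft lantern): beaker=12 lantern=14 obsidian=8 rubber=3 silver=22

Answer: yes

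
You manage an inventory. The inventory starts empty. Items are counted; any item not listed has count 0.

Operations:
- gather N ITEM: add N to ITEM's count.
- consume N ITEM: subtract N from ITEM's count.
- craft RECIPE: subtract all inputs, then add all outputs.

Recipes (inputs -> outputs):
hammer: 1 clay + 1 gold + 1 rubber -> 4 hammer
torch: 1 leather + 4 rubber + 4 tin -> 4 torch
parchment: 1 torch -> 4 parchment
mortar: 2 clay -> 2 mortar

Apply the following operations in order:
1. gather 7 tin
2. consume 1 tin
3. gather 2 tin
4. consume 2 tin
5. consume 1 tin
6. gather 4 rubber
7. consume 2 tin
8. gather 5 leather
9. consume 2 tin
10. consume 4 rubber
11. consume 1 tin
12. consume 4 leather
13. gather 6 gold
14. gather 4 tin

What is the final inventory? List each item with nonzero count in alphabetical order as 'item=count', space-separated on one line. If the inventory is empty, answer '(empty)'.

After 1 (gather 7 tin): tin=7
After 2 (consume 1 tin): tin=6
After 3 (gather 2 tin): tin=8
After 4 (consume 2 tin): tin=6
After 5 (consume 1 tin): tin=5
After 6 (gather 4 rubber): rubber=4 tin=5
After 7 (consume 2 tin): rubber=4 tin=3
After 8 (gather 5 leather): leather=5 rubber=4 tin=3
After 9 (consume 2 tin): leather=5 rubber=4 tin=1
After 10 (consume 4 rubber): leather=5 tin=1
After 11 (consume 1 tin): leather=5
After 12 (consume 4 leather): leather=1
After 13 (gather 6 gold): gold=6 leather=1
After 14 (gather 4 tin): gold=6 leather=1 tin=4

Answer: gold=6 leather=1 tin=4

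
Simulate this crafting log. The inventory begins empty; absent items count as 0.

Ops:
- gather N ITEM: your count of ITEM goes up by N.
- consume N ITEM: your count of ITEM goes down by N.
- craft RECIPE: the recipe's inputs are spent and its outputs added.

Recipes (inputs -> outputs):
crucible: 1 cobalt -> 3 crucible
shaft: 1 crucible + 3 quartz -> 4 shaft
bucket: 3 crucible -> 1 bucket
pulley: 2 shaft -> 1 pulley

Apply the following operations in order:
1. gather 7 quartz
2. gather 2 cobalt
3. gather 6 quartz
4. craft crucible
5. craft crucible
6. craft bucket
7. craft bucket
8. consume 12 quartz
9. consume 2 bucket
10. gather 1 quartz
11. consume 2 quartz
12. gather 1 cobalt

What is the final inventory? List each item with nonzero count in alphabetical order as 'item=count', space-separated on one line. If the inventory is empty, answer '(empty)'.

Answer: cobalt=1

Derivation:
After 1 (gather 7 quartz): quartz=7
After 2 (gather 2 cobalt): cobalt=2 quartz=7
After 3 (gather 6 quartz): cobalt=2 quartz=13
After 4 (craft crucible): cobalt=1 crucible=3 quartz=13
After 5 (craft crucible): crucible=6 quartz=13
After 6 (craft bucket): bucket=1 crucible=3 quartz=13
After 7 (craft bucket): bucket=2 quartz=13
After 8 (consume 12 quartz): bucket=2 quartz=1
After 9 (consume 2 bucket): quartz=1
After 10 (gather 1 quartz): quartz=2
After 11 (consume 2 quartz): (empty)
After 12 (gather 1 cobalt): cobalt=1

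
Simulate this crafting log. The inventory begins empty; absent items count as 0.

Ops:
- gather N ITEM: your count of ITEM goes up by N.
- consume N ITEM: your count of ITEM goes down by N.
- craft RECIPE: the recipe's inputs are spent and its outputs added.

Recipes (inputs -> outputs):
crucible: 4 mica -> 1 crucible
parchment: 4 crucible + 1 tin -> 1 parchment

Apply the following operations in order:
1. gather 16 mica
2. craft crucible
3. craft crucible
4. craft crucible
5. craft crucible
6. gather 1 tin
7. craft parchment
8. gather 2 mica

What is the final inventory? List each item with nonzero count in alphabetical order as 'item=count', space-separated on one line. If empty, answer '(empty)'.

Answer: mica=2 parchment=1

Derivation:
After 1 (gather 16 mica): mica=16
After 2 (craft crucible): crucible=1 mica=12
After 3 (craft crucible): crucible=2 mica=8
After 4 (craft crucible): crucible=3 mica=4
After 5 (craft crucible): crucible=4
After 6 (gather 1 tin): crucible=4 tin=1
After 7 (craft parchment): parchment=1
After 8 (gather 2 mica): mica=2 parchment=1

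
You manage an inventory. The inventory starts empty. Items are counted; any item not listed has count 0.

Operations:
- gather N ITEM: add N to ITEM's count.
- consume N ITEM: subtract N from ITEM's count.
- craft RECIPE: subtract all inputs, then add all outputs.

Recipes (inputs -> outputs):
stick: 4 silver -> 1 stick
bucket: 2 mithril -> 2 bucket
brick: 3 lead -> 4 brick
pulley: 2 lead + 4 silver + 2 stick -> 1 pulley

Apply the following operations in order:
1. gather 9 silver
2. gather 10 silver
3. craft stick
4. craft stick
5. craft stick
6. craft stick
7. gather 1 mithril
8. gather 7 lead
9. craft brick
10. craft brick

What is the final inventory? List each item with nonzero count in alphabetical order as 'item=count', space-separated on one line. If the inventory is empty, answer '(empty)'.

After 1 (gather 9 silver): silver=9
After 2 (gather 10 silver): silver=19
After 3 (craft stick): silver=15 stick=1
After 4 (craft stick): silver=11 stick=2
After 5 (craft stick): silver=7 stick=3
After 6 (craft stick): silver=3 stick=4
After 7 (gather 1 mithril): mithril=1 silver=3 stick=4
After 8 (gather 7 lead): lead=7 mithril=1 silver=3 stick=4
After 9 (craft brick): brick=4 lead=4 mithril=1 silver=3 stick=4
After 10 (craft brick): brick=8 lead=1 mithril=1 silver=3 stick=4

Answer: brick=8 lead=1 mithril=1 silver=3 stick=4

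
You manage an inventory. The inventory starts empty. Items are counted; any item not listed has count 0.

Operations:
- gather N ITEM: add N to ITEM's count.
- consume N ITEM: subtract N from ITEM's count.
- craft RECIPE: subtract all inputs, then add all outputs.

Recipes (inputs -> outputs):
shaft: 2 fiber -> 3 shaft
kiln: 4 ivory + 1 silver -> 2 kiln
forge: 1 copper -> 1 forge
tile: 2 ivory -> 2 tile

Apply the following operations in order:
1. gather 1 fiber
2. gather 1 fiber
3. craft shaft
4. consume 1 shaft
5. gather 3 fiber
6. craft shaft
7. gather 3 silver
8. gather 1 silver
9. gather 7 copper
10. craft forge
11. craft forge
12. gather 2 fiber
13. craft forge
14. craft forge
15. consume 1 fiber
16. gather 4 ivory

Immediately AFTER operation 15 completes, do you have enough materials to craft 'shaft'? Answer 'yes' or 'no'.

After 1 (gather 1 fiber): fiber=1
After 2 (gather 1 fiber): fiber=2
After 3 (craft shaft): shaft=3
After 4 (consume 1 shaft): shaft=2
After 5 (gather 3 fiber): fiber=3 shaft=2
After 6 (craft shaft): fiber=1 shaft=5
After 7 (gather 3 silver): fiber=1 shaft=5 silver=3
After 8 (gather 1 silver): fiber=1 shaft=5 silver=4
After 9 (gather 7 copper): copper=7 fiber=1 shaft=5 silver=4
After 10 (craft forge): copper=6 fiber=1 forge=1 shaft=5 silver=4
After 11 (craft forge): copper=5 fiber=1 forge=2 shaft=5 silver=4
After 12 (gather 2 fiber): copper=5 fiber=3 forge=2 shaft=5 silver=4
After 13 (craft forge): copper=4 fiber=3 forge=3 shaft=5 silver=4
After 14 (craft forge): copper=3 fiber=3 forge=4 shaft=5 silver=4
After 15 (consume 1 fiber): copper=3 fiber=2 forge=4 shaft=5 silver=4

Answer: yes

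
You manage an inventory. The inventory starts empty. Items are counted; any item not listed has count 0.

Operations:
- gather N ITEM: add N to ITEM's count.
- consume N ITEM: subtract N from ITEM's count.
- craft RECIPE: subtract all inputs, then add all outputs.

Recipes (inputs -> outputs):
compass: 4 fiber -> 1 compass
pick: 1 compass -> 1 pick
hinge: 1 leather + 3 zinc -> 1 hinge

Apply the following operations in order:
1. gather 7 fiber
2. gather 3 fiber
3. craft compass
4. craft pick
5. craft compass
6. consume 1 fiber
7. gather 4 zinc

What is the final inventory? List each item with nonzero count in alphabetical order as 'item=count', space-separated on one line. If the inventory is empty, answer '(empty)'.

Answer: compass=1 fiber=1 pick=1 zinc=4

Derivation:
After 1 (gather 7 fiber): fiber=7
After 2 (gather 3 fiber): fiber=10
After 3 (craft compass): compass=1 fiber=6
After 4 (craft pick): fiber=6 pick=1
After 5 (craft compass): compass=1 fiber=2 pick=1
After 6 (consume 1 fiber): compass=1 fiber=1 pick=1
After 7 (gather 4 zinc): compass=1 fiber=1 pick=1 zinc=4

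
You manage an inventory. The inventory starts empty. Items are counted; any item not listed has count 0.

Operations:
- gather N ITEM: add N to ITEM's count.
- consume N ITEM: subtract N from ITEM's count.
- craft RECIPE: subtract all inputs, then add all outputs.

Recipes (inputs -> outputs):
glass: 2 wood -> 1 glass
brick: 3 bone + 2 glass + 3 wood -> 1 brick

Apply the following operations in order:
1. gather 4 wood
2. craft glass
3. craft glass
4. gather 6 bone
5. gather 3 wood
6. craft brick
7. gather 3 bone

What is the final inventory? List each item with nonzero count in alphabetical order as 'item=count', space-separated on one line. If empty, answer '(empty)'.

Answer: bone=6 brick=1

Derivation:
After 1 (gather 4 wood): wood=4
After 2 (craft glass): glass=1 wood=2
After 3 (craft glass): glass=2
After 4 (gather 6 bone): bone=6 glass=2
After 5 (gather 3 wood): bone=6 glass=2 wood=3
After 6 (craft brick): bone=3 brick=1
After 7 (gather 3 bone): bone=6 brick=1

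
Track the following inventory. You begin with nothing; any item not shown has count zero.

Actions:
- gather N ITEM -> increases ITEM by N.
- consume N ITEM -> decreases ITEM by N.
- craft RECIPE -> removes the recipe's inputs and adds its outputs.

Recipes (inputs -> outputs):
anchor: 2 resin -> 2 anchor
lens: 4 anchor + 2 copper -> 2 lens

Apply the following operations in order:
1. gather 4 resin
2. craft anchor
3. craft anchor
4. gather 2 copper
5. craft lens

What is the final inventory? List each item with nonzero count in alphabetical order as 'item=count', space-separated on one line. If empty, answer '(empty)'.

After 1 (gather 4 resin): resin=4
After 2 (craft anchor): anchor=2 resin=2
After 3 (craft anchor): anchor=4
After 4 (gather 2 copper): anchor=4 copper=2
After 5 (craft lens): lens=2

Answer: lens=2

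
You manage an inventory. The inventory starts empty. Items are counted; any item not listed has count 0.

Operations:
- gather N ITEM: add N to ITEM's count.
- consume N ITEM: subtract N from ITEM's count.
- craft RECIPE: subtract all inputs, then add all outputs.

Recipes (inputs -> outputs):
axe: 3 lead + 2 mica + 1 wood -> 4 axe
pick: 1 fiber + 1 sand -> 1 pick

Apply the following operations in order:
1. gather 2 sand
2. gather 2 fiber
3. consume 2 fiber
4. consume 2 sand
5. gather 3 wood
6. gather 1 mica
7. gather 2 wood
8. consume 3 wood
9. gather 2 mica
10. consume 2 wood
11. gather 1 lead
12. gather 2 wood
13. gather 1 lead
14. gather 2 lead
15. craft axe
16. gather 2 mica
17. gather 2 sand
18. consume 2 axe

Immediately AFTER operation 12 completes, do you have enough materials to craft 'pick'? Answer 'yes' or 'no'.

After 1 (gather 2 sand): sand=2
After 2 (gather 2 fiber): fiber=2 sand=2
After 3 (consume 2 fiber): sand=2
After 4 (consume 2 sand): (empty)
After 5 (gather 3 wood): wood=3
After 6 (gather 1 mica): mica=1 wood=3
After 7 (gather 2 wood): mica=1 wood=5
After 8 (consume 3 wood): mica=1 wood=2
After 9 (gather 2 mica): mica=3 wood=2
After 10 (consume 2 wood): mica=3
After 11 (gather 1 lead): lead=1 mica=3
After 12 (gather 2 wood): lead=1 mica=3 wood=2

Answer: no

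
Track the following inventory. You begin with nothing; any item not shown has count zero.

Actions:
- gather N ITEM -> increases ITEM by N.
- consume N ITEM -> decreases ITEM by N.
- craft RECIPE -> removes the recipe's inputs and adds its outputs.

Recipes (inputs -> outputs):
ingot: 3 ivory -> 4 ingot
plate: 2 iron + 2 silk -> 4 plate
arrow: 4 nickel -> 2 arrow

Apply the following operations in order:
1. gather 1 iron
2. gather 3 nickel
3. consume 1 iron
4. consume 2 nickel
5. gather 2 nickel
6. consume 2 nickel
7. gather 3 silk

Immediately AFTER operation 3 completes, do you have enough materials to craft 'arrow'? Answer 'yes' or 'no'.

Answer: no

Derivation:
After 1 (gather 1 iron): iron=1
After 2 (gather 3 nickel): iron=1 nickel=3
After 3 (consume 1 iron): nickel=3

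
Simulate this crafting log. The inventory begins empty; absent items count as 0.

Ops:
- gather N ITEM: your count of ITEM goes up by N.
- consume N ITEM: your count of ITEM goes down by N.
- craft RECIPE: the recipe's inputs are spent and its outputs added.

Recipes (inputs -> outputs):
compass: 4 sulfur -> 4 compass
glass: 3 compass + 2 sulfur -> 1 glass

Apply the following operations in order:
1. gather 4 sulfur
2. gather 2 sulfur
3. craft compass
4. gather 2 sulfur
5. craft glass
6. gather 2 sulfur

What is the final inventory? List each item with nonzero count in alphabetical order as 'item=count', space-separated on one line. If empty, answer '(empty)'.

After 1 (gather 4 sulfur): sulfur=4
After 2 (gather 2 sulfur): sulfur=6
After 3 (craft compass): compass=4 sulfur=2
After 4 (gather 2 sulfur): compass=4 sulfur=4
After 5 (craft glass): compass=1 glass=1 sulfur=2
After 6 (gather 2 sulfur): compass=1 glass=1 sulfur=4

Answer: compass=1 glass=1 sulfur=4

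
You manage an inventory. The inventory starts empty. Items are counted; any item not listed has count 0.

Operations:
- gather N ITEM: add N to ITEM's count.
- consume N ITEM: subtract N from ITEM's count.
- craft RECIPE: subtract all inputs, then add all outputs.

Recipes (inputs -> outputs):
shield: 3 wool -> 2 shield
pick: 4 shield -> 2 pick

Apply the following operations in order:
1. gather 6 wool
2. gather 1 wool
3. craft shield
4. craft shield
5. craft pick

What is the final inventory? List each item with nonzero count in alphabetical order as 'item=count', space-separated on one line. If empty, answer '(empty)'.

Answer: pick=2 wool=1

Derivation:
After 1 (gather 6 wool): wool=6
After 2 (gather 1 wool): wool=7
After 3 (craft shield): shield=2 wool=4
After 4 (craft shield): shield=4 wool=1
After 5 (craft pick): pick=2 wool=1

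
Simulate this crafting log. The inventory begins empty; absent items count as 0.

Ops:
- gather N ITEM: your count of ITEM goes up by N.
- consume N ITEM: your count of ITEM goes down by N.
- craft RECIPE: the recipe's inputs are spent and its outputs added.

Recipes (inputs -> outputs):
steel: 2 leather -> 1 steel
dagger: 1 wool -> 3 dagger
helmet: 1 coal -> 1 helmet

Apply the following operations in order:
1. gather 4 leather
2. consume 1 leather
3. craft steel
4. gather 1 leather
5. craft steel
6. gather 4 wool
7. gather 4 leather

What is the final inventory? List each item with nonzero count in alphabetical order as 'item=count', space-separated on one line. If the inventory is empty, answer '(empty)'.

After 1 (gather 4 leather): leather=4
After 2 (consume 1 leather): leather=3
After 3 (craft steel): leather=1 steel=1
After 4 (gather 1 leather): leather=2 steel=1
After 5 (craft steel): steel=2
After 6 (gather 4 wool): steel=2 wool=4
After 7 (gather 4 leather): leather=4 steel=2 wool=4

Answer: leather=4 steel=2 wool=4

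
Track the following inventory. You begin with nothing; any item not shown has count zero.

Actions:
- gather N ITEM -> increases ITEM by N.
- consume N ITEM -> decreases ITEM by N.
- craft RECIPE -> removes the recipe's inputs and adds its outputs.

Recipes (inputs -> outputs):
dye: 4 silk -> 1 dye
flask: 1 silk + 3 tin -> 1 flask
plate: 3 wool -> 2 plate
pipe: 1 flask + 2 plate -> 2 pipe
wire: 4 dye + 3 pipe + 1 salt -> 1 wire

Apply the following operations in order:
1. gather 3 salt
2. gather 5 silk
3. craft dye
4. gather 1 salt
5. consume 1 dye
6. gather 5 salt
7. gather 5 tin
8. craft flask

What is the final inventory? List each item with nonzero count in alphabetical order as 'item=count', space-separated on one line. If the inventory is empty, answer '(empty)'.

After 1 (gather 3 salt): salt=3
After 2 (gather 5 silk): salt=3 silk=5
After 3 (craft dye): dye=1 salt=3 silk=1
After 4 (gather 1 salt): dye=1 salt=4 silk=1
After 5 (consume 1 dye): salt=4 silk=1
After 6 (gather 5 salt): salt=9 silk=1
After 7 (gather 5 tin): salt=9 silk=1 tin=5
After 8 (craft flask): flask=1 salt=9 tin=2

Answer: flask=1 salt=9 tin=2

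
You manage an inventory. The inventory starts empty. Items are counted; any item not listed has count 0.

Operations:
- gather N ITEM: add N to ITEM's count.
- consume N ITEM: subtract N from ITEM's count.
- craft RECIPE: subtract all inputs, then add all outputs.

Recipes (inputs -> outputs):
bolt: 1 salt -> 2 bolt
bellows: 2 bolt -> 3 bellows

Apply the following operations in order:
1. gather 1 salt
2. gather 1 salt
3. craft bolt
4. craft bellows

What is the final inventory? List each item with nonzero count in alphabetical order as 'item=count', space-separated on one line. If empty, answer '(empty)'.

After 1 (gather 1 salt): salt=1
After 2 (gather 1 salt): salt=2
After 3 (craft bolt): bolt=2 salt=1
After 4 (craft bellows): bellows=3 salt=1

Answer: bellows=3 salt=1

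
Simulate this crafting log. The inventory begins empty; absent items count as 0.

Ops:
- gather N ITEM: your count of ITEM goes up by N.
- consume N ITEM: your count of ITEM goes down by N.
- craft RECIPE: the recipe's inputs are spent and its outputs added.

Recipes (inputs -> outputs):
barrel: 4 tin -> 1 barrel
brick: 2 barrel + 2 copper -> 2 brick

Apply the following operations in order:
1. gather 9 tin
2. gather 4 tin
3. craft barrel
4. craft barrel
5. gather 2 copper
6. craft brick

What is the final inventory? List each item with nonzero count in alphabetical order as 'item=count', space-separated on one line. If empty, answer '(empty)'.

Answer: brick=2 tin=5

Derivation:
After 1 (gather 9 tin): tin=9
After 2 (gather 4 tin): tin=13
After 3 (craft barrel): barrel=1 tin=9
After 4 (craft barrel): barrel=2 tin=5
After 5 (gather 2 copper): barrel=2 copper=2 tin=5
After 6 (craft brick): brick=2 tin=5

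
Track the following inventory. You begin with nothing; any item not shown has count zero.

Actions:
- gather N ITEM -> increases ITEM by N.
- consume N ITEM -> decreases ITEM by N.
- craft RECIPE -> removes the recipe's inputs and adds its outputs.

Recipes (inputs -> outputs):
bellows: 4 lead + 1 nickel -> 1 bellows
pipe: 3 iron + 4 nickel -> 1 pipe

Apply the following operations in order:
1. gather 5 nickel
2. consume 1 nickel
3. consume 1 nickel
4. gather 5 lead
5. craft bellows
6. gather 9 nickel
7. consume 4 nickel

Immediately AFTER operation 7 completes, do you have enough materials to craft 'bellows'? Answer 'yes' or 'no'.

After 1 (gather 5 nickel): nickel=5
After 2 (consume 1 nickel): nickel=4
After 3 (consume 1 nickel): nickel=3
After 4 (gather 5 lead): lead=5 nickel=3
After 5 (craft bellows): bellows=1 lead=1 nickel=2
After 6 (gather 9 nickel): bellows=1 lead=1 nickel=11
After 7 (consume 4 nickel): bellows=1 lead=1 nickel=7

Answer: no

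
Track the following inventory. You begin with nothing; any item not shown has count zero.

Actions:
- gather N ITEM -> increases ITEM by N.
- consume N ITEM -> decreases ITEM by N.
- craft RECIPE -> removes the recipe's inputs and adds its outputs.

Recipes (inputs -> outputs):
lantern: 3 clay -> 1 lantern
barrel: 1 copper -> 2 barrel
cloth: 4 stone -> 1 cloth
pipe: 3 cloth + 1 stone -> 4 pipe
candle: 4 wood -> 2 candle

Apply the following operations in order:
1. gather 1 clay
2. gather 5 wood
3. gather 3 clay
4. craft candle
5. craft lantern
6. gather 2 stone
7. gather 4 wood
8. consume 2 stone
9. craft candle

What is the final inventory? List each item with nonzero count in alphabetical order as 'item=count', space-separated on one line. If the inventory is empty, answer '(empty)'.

After 1 (gather 1 clay): clay=1
After 2 (gather 5 wood): clay=1 wood=5
After 3 (gather 3 clay): clay=4 wood=5
After 4 (craft candle): candle=2 clay=4 wood=1
After 5 (craft lantern): candle=2 clay=1 lantern=1 wood=1
After 6 (gather 2 stone): candle=2 clay=1 lantern=1 stone=2 wood=1
After 7 (gather 4 wood): candle=2 clay=1 lantern=1 stone=2 wood=5
After 8 (consume 2 stone): candle=2 clay=1 lantern=1 wood=5
After 9 (craft candle): candle=4 clay=1 lantern=1 wood=1

Answer: candle=4 clay=1 lantern=1 wood=1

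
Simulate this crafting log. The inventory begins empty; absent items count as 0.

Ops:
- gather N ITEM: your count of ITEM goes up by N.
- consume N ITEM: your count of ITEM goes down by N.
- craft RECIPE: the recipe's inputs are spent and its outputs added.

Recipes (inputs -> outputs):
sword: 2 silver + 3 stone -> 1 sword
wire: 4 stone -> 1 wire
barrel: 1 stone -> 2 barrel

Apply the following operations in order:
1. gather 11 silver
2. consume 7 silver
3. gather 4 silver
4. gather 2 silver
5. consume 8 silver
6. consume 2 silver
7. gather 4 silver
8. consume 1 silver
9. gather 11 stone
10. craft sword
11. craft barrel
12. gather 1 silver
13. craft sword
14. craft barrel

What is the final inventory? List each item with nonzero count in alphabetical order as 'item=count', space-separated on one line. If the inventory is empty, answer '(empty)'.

Answer: barrel=4 stone=3 sword=2

Derivation:
After 1 (gather 11 silver): silver=11
After 2 (consume 7 silver): silver=4
After 3 (gather 4 silver): silver=8
After 4 (gather 2 silver): silver=10
After 5 (consume 8 silver): silver=2
After 6 (consume 2 silver): (empty)
After 7 (gather 4 silver): silver=4
After 8 (consume 1 silver): silver=3
After 9 (gather 11 stone): silver=3 stone=11
After 10 (craft sword): silver=1 stone=8 sword=1
After 11 (craft barrel): barrel=2 silver=1 stone=7 sword=1
After 12 (gather 1 silver): barrel=2 silver=2 stone=7 sword=1
After 13 (craft sword): barrel=2 stone=4 sword=2
After 14 (craft barrel): barrel=4 stone=3 sword=2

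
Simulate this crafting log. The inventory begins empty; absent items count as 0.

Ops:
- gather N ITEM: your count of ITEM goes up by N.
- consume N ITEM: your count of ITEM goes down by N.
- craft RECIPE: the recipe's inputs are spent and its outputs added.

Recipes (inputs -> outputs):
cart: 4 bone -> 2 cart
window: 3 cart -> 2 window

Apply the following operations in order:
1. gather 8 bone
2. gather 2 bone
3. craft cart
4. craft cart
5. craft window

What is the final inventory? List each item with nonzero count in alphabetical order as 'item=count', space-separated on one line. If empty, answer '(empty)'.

After 1 (gather 8 bone): bone=8
After 2 (gather 2 bone): bone=10
After 3 (craft cart): bone=6 cart=2
After 4 (craft cart): bone=2 cart=4
After 5 (craft window): bone=2 cart=1 window=2

Answer: bone=2 cart=1 window=2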